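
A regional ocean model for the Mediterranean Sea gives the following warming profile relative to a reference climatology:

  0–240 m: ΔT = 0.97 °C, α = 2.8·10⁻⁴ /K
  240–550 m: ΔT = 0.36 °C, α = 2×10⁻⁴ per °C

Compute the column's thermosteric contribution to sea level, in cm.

Δh = 8.75 cm

2.8×10⁻⁴ × 0.97 × 240 = 0.065184 m
Layer 2: 0.36 × 2×10⁻⁴ × 310 = 0.02232 m
Δh = 0.065184 + 0.02232 = 0.087504 m ≈ 8.75 cm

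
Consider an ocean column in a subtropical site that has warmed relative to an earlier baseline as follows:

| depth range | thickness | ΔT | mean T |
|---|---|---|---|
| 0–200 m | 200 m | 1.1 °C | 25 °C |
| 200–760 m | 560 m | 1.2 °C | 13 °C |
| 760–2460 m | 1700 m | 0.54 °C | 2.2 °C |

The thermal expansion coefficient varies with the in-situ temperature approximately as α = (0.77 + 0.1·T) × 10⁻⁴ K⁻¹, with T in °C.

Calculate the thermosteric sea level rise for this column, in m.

0.30 m of thermosteric rise

Layer 1: α = (0.77 + 0.1×25)×10⁻⁴ = 3.27×10⁻⁴ K⁻¹
Layer 2: α = (0.77 + 0.1×13)×10⁻⁴ = 2.07×10⁻⁴ K⁻¹
Layer 3: α = (0.77 + 0.1×2.2)×10⁻⁴ = 0.99×10⁻⁴ K⁻¹
0–200 m: 200 × 3.27×10⁻⁴ × 1.1 = 0.07194 m
Layer 2: 560 × 2.07×10⁻⁴ × 1.2 = 0.139104 m
Layer 3: 0.99×10⁻⁴ × 1700 × 0.54 = 0.090882 m
Δh = 0.07194 + 0.139104 + 0.090882 = 0.301926 m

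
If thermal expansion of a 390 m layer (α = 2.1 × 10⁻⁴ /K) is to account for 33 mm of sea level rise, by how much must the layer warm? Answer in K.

about 0.403 K

ΔT = Δh/(αH) = 0.033 / (2.1×10⁻⁴ × 390) ≈ 0.4029 K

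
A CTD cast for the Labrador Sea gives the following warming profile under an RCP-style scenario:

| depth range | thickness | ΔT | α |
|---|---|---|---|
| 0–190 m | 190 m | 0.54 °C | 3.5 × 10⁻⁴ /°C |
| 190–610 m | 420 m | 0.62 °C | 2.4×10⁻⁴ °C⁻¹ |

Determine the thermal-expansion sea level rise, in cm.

0–190 m: 0.54 × 190 × 3.5×10⁻⁴ = 0.03591 m
Layer 2: 2.4×10⁻⁴ × 420 × 0.62 = 0.062496 m
Δh = 0.03591 + 0.062496 = 0.098406 m ≈ 9.84 cm

Δh = 9.84 cm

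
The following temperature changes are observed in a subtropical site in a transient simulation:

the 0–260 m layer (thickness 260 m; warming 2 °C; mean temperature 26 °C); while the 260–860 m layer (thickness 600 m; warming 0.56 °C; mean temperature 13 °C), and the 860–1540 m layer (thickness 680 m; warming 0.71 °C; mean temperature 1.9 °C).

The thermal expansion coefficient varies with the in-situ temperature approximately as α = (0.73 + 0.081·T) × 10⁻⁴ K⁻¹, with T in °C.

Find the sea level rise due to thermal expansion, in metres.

Layer 1: α = (0.73 + 0.081×26)×10⁻⁴ = 2.836×10⁻⁴ K⁻¹
Layer 2: α = (0.73 + 0.081×13)×10⁻⁴ = 1.783×10⁻⁴ K⁻¹
Layer 3: α = (0.73 + 0.081×1.9)×10⁻⁴ = 0.8839×10⁻⁴ K⁻¹
0–260 m: 260 × 2.836×10⁻⁴ × 2 = 0.147472 m
Layer 2: 1.783×10⁻⁴ × 600 × 0.56 = 0.0599088 m
680 × 0.71 × 0.8839×10⁻⁴ = 0.042674692 m
Δh = 0.147472 + 0.0599088 + 0.042674692 = 0.250055492 m

about 0.250 m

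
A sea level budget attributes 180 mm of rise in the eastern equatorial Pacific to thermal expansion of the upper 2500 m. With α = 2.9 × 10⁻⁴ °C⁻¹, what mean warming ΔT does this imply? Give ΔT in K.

ΔT = Δh/(αH) = 0.18 / (2.9×10⁻⁴ × 2500) ≈ 0.2483 K

ΔT ≈ 0.248 K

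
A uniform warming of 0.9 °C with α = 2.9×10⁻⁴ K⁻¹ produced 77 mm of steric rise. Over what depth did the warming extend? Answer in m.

about 295 m

H = Δh/(αΔT) = 0.077 / (2.9×10⁻⁴ × 0.9) ≈ 295.0 m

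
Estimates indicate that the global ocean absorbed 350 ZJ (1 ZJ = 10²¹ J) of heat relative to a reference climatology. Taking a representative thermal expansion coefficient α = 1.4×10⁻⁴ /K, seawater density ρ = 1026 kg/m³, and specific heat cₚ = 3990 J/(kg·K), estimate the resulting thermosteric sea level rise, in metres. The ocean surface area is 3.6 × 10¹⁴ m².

Per unit area: Q = 350×10²¹ / (3.6×10¹⁴) ≈ 9.722×10⁸ J/m²
Δh = αQ/(ρcₚ) = 1.4×10⁻⁴ × 9.722×10⁸ / (1026 × 3990) ≈ 0.033248 m

Δh ≈ 0.0332 m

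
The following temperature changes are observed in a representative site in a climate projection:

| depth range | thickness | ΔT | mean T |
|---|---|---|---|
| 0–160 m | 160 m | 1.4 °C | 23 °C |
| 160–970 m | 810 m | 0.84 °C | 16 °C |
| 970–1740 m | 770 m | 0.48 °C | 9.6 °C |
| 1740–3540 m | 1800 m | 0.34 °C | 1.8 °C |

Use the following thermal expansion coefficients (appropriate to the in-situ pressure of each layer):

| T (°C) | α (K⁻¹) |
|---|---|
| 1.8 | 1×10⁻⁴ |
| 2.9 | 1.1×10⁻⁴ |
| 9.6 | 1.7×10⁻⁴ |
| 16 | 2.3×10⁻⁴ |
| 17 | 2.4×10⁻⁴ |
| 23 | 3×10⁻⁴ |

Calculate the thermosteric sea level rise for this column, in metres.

Layer 1 at 23 °C → α = 3×10⁻⁴ K⁻¹
Layer 2 at 16 °C → α = 2.3×10⁻⁴ K⁻¹
Layer 3 at 9.6 °C → α = 1.7×10⁻⁴ K⁻¹
Layer 4 at 1.8 °C → α = 1×10⁻⁴ K⁻¹
0–160 m: 3×10⁻⁴ × 1.4 × 160 = 0.06720 m
160–970 m: 810 × 2.3×10⁻⁴ × 0.84 = 0.156492 m
770 × 1.7×10⁻⁴ × 0.48 = 0.062832 m
Layer 4: 0.34 × 1800 × 1×10⁻⁴ = 0.06120 m
Δh = 0.06720 + 0.156492 + 0.062832 + 0.06120 = 0.347724 m

0.348 m of thermosteric rise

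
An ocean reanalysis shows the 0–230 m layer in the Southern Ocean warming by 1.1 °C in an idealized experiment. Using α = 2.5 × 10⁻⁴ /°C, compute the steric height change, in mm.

Δh = αΔT·H = 2.5×10⁻⁴ × 1.1 × 230 = 0.06325 m

Δh ≈ 63.3 mm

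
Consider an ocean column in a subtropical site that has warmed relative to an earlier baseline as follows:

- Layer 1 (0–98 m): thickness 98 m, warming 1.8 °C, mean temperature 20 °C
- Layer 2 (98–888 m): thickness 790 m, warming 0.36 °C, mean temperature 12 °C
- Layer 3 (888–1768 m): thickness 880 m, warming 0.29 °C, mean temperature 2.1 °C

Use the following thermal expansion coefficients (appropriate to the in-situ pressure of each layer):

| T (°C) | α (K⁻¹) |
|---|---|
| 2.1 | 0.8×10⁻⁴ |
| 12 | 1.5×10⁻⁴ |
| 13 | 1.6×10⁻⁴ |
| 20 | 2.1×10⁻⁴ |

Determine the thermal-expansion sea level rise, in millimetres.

Layer 1 at 20 °C → α = 2.1×10⁻⁴ K⁻¹
Layer 2 at 12 °C → α = 1.5×10⁻⁴ K⁻¹
Layer 3 at 2.1 °C → α = 0.8×10⁻⁴ K⁻¹
Layer 1: 2.1×10⁻⁴ × 98 × 1.8 = 0.037044 m
98–888 m: 790 × 0.36 × 1.5×10⁻⁴ = 0.04266 m
Layer 3: 0.8×10⁻⁴ × 0.29 × 880 = 0.020416 m
Δh = 0.037044 + 0.04266 + 0.020416 = 0.10012 m

100 mm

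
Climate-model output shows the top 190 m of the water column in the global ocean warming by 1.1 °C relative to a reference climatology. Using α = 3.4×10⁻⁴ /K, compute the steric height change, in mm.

Δh = αΔT·H = 3.4×10⁻⁴ × 1.1 × 190 = 0.07106 m

71.1 mm of thermosteric rise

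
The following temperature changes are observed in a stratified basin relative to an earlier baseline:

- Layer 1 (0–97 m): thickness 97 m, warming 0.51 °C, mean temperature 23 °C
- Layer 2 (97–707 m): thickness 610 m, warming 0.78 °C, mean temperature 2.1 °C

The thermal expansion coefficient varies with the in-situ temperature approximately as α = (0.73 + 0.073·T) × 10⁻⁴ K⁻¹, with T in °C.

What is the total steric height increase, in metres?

Layer 1: α = (0.73 + 0.073×23)×10⁻⁴ = 2.409×10⁻⁴ K⁻¹
Layer 2: α = (0.73 + 0.073×2.1)×10⁻⁴ = 0.8833×10⁻⁴ K⁻¹
0–97 m: 97 × 2.409×10⁻⁴ × 0.51 = 0.011917323 m
97–707 m: 610 × 0.8833×10⁻⁴ × 0.78 = 0.042027414 m
Δh = 0.011917323 + 0.042027414 = 0.053944737 m

Δh ≈ 0.0539 m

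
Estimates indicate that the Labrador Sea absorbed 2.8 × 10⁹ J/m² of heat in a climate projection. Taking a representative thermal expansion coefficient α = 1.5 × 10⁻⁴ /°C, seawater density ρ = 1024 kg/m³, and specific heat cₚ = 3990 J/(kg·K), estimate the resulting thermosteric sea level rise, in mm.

Δh = αQ/(ρcₚ) = 1.5×10⁻⁴ × 2.8×10⁹ / (1024 × 3990) ≈ 0.10280 m

about 103 mm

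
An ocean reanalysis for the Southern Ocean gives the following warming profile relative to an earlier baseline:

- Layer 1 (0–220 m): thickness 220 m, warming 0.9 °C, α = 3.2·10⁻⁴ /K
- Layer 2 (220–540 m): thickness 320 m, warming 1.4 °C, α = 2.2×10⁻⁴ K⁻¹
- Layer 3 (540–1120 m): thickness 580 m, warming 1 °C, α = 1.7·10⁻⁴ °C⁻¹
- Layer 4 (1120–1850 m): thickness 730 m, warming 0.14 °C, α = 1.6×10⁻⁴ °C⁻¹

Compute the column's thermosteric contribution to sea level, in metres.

0.9 × 3.2×10⁻⁴ × 220 = 0.06336 m
Layer 2: 2.2×10⁻⁴ × 1.4 × 320 = 0.09856 m
1.7×10⁻⁴ × 1 × 580 = 0.09860 m
1.6×10⁻⁴ × 0.14 × 730 = 0.016352 m
Δh = 0.06336 + 0.09856 + 0.09860 + 0.016352 = 0.276872 m ≈ 0.28 m

about 0.28 m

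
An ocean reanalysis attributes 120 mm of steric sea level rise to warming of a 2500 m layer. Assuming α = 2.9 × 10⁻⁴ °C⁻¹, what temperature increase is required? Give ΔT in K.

ΔT = Δh/(αH) = 0.12 / (2.9×10⁻⁴ × 2500) ≈ 0.1655 K

ΔT ≈ 0.17 K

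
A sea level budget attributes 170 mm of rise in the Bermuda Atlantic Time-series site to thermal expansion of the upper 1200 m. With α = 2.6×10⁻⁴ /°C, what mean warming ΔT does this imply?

ΔT = Δh/(αH) = 0.17 / (2.6×10⁻⁴ × 1200) ≈ 0.5449 K

0.545 K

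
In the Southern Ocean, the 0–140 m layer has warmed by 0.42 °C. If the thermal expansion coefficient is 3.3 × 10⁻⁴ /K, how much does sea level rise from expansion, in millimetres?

Δh = αΔT·H = 3.3×10⁻⁴ × 0.42 × 140 = 0.019404 m

Δh = 19 mm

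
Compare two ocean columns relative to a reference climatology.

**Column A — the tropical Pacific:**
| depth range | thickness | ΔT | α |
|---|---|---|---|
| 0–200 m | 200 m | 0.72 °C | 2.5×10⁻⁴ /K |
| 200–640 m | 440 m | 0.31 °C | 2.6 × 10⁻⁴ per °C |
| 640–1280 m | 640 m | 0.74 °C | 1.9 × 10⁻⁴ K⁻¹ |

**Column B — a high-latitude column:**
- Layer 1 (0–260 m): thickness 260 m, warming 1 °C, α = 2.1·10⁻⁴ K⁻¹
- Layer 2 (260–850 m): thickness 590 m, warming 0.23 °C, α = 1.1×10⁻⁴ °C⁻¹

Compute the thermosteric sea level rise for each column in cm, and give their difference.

Δh_A ≈ 16.1 cm, Δh_B ≈ 6.95 cm; difference ≈ 9.19 cm

A 2.5×10⁻⁴ × 0.72 × 200 = 0.03600 m
A Layer 2: 440 × 0.31 × 2.6×10⁻⁴ = 0.035464 m
A 640–1280 m: 0.74 × 640 × 1.9×10⁻⁴ = 0.089984 m
A total: 0.161448 m
B Layer 1: 1 × 2.1×10⁻⁴ × 260 = 0.05460 m
B Layer 2: 0.23 × 1.1×10⁻⁴ × 590 = 0.014927 m
B total: 0.069527 m
Difference: 0.161448 − 0.069527 = 0.091921 m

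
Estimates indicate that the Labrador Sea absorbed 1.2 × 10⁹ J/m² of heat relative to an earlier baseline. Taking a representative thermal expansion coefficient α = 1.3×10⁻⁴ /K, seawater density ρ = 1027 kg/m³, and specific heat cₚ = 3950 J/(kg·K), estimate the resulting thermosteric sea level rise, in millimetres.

Δh ≈ 38 mm

Δh = αQ/(ρcₚ) = 1.3×10⁻⁴ × 1.2×10⁹ / (1027 × 3950) ≈ 0.038455 m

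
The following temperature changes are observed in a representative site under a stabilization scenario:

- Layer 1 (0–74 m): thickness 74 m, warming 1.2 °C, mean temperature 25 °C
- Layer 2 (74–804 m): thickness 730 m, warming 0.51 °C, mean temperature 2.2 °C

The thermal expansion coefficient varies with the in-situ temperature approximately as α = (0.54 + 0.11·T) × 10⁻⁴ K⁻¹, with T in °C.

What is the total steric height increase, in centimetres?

5.83 cm of thermosteric rise

Layer 1: α = (0.54 + 0.11×25)×10⁻⁴ = 3.29×10⁻⁴ K⁻¹
Layer 2: α = (0.54 + 0.11×2.2)×10⁻⁴ = 0.782×10⁻⁴ K⁻¹
0–74 m: 1.2 × 3.29×10⁻⁴ × 74 = 0.0292152 m
0.782×10⁻⁴ × 730 × 0.51 = 0.02911386 m
Δh = 0.0292152 + 0.02911386 = 0.05832906 m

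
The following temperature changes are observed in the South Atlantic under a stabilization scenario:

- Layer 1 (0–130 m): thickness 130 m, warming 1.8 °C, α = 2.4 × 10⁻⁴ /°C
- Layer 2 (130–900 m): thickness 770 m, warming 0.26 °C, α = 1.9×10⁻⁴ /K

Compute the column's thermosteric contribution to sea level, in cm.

Layer 1: 2.4×10⁻⁴ × 1.8 × 130 = 0.05616 m
130–900 m: 1.9×10⁻⁴ × 0.26 × 770 = 0.038038 m
Δh = 0.05616 + 0.038038 = 0.094198 m

Δh ≈ 9.42 cm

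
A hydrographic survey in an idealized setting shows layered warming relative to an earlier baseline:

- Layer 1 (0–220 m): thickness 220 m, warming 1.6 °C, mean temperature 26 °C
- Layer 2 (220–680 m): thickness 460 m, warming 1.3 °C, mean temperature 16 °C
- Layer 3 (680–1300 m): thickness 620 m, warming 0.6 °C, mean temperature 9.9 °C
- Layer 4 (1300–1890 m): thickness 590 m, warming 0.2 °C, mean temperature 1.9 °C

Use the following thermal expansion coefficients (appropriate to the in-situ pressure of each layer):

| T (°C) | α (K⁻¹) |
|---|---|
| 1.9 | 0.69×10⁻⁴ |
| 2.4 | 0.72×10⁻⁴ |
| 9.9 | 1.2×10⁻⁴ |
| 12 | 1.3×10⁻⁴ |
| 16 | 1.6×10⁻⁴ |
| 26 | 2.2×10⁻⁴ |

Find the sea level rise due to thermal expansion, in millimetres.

Layer 1 at 26 °C → α = 2.2×10⁻⁴ K⁻¹
Layer 2 at 16 °C → α = 1.6×10⁻⁴ K⁻¹
Layer 3 at 9.9 °C → α = 1.2×10⁻⁴ K⁻¹
Layer 4 at 1.9 °C → α = 0.69×10⁻⁴ K⁻¹
2.2×10⁻⁴ × 1.6 × 220 = 0.07744 m
220–680 m: 1.3 × 1.6×10⁻⁴ × 460 = 0.09568 m
1.2×10⁻⁴ × 0.6 × 620 = 0.04464 m
1300–1890 m: 590 × 0.69×10⁻⁴ × 0.2 = 0.008142 m
Δh = 0.07744 + 0.09568 + 0.04464 + 0.008142 = 0.225902 m

Δh ≈ 226 mm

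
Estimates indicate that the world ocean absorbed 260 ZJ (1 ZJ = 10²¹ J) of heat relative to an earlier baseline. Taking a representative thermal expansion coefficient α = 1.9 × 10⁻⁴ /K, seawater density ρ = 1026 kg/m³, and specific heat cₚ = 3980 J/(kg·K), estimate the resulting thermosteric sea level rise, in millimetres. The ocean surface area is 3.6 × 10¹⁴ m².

Per unit area: Q = 260×10²¹ / (3.6×10¹⁴) ≈ 7.222×10⁸ J/m²
Δh = αQ/(ρcₚ) = 1.9×10⁻⁴ × 7.222×10⁸ / (1026 × 3980) ≈ 0.033603 m

about 34 mm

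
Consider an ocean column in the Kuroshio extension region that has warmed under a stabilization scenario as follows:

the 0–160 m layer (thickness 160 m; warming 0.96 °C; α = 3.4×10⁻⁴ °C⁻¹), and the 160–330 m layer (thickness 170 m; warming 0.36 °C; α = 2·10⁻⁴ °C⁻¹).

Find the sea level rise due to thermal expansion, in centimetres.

6.45 cm of thermosteric rise

160 × 0.96 × 3.4×10⁻⁴ = 0.052224 m
160–330 m: 0.36 × 2×10⁻⁴ × 170 = 0.01224 m
Δh = 0.052224 + 0.01224 = 0.064464 m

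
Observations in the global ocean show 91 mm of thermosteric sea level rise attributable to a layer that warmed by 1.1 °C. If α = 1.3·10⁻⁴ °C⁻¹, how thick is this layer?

H = Δh/(αΔT) = 0.091 / (1.3×10⁻⁴ × 1.1) ≈ 636.4 m

636 m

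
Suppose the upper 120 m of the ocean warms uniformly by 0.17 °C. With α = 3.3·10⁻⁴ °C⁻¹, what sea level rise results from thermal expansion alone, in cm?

Δh = 0.673 cm

Δh = αΔT·H = 3.3×10⁻⁴ × 0.17 × 120 = 0.006732 m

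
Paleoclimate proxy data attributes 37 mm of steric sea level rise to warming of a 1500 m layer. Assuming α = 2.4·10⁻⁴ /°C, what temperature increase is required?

ΔT = Δh/(αH) = 0.037 / (2.4×10⁻⁴ × 1500) ≈ 0.1028 K

0.103 K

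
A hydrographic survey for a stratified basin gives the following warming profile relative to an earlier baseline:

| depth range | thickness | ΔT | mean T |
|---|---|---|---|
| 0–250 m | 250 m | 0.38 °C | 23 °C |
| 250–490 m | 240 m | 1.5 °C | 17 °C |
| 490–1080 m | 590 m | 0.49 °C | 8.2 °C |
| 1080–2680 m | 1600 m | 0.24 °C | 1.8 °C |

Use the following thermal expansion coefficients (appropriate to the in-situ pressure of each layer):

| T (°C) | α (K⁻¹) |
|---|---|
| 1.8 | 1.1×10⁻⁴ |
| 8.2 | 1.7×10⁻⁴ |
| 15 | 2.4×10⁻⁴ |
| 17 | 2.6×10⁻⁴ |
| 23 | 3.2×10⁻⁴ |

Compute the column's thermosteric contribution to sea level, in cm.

Layer 1 at 23 °C → α = 3.2×10⁻⁴ K⁻¹
Layer 2 at 17 °C → α = 2.6×10⁻⁴ K⁻¹
Layer 3 at 8.2 °C → α = 1.7×10⁻⁴ K⁻¹
Layer 4 at 1.8 °C → α = 1.1×10⁻⁴ K⁻¹
Layer 1: 250 × 0.38 × 3.2×10⁻⁴ = 0.03040 m
240 × 2.6×10⁻⁴ × 1.5 = 0.09360 m
Layer 3: 590 × 0.49 × 1.7×10⁻⁴ = 0.049147 m
1600 × 0.24 × 1.1×10⁻⁴ = 0.04224 m
Δh = 0.03040 + 0.09360 + 0.049147 + 0.04224 = 0.215387 m

Δh = 21.5 cm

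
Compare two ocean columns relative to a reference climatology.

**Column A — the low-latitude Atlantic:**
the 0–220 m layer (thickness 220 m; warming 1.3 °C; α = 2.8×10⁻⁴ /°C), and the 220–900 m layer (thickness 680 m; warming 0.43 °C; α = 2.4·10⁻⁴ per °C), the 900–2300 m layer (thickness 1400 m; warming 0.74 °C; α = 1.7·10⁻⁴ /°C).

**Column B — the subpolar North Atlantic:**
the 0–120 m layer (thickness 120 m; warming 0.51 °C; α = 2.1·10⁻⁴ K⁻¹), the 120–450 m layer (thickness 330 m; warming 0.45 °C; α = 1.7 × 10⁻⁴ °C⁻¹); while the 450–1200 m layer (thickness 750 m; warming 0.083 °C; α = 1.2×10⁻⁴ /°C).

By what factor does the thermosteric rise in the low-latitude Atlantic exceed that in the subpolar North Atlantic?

7.2

A 1.3 × 220 × 2.8×10⁻⁴ = 0.08008 m
A 0.43 × 680 × 2.4×10⁻⁴ = 0.070176 m
A 1400 × 0.74 × 1.7×10⁻⁴ = 0.17612 m
A total: 0.326376 m
B 0–120 m: 120 × 0.51 × 2.1×10⁻⁴ = 0.012852 m
B Layer 2: 1.7×10⁻⁴ × 330 × 0.45 = 0.025245 m
B 450–1200 m: 750 × 0.083 × 1.2×10⁻⁴ = 0.00747 m
B total: 0.045567 m
Ratio: 0.326376 / 0.045567 ≈ 7.163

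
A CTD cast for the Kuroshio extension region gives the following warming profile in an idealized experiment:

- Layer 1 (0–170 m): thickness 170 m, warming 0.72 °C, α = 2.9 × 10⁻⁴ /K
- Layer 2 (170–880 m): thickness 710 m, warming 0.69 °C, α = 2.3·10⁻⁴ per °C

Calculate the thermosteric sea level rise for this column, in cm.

14.8 cm

2.9×10⁻⁴ × 0.72 × 170 = 0.035496 m
Layer 2: 0.69 × 710 × 2.3×10⁻⁴ = 0.112677 m
Δh = 0.035496 + 0.112677 = 0.148173 m ≈ 14.8 cm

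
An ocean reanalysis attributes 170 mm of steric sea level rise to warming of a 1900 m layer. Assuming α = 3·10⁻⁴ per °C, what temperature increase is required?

ΔT = Δh/(αH) = 0.17 / (3×10⁻⁴ × 1900) ≈ 0.2982 °C

0.298 °C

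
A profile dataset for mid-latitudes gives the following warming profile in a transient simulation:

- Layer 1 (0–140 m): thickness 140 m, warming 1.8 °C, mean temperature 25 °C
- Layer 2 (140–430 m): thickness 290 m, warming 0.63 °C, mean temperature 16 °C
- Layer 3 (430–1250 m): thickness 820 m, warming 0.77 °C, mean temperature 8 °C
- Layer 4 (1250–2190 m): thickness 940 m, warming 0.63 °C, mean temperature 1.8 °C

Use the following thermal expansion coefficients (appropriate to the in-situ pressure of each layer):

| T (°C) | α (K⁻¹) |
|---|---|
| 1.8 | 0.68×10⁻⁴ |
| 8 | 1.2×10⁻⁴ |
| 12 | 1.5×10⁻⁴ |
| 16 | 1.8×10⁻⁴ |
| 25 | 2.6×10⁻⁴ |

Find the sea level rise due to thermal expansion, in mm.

Δh ≈ 214 mm

Layer 1 at 25 °C → α = 2.6×10⁻⁴ K⁻¹
Layer 2 at 16 °C → α = 1.8×10⁻⁴ K⁻¹
Layer 3 at 8 °C → α = 1.2×10⁻⁴ K⁻¹
Layer 4 at 1.8 °C → α = 0.68×10⁻⁴ K⁻¹
0–140 m: 1.8 × 2.6×10⁻⁴ × 140 = 0.06552 m
Layer 2: 0.63 × 290 × 1.8×10⁻⁴ = 0.032886 m
430–1250 m: 0.77 × 820 × 1.2×10⁻⁴ = 0.075768 m
940 × 0.63 × 0.68×10⁻⁴ = 0.0402696 m
Δh = 0.06552 + 0.032886 + 0.075768 + 0.0402696 = 0.2144436 m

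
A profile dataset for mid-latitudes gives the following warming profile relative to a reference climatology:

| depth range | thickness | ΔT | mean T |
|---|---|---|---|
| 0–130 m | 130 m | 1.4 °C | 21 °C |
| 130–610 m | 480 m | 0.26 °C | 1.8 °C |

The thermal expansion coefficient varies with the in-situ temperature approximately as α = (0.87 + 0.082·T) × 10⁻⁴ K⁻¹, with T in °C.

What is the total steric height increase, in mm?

Layer 1: α = (0.87 + 0.082×21)×10⁻⁴ = 2.592×10⁻⁴ K⁻¹
Layer 2: α = (0.87 + 0.082×1.8)×10⁻⁴ = 1.0176×10⁻⁴ K⁻¹
Layer 1: 1.4 × 130 × 2.592×10⁻⁴ = 0.0471744 m
130–610 m: 0.26 × 480 × 1.0176×10⁻⁴ = 0.012699648 m
Δh = 0.0471744 + 0.012699648 = 0.059874048 m ≈ 59.9 mm

Δh = 59.9 mm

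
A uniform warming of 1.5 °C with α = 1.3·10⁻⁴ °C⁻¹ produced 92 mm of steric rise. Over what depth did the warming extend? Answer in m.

about 472 m

H = Δh/(αΔT) = 0.092 / (1.3×10⁻⁴ × 1.5) ≈ 471.8 m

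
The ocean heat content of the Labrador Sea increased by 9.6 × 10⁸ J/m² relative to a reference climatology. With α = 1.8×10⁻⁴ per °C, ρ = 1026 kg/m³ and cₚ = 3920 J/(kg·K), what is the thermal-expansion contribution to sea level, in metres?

Δh = αQ/(ρcₚ) = 1.8×10⁻⁴ × 9.6×10⁸ / (1026 × 3920) ≈ 0.042965 m

0.0430 m of thermosteric rise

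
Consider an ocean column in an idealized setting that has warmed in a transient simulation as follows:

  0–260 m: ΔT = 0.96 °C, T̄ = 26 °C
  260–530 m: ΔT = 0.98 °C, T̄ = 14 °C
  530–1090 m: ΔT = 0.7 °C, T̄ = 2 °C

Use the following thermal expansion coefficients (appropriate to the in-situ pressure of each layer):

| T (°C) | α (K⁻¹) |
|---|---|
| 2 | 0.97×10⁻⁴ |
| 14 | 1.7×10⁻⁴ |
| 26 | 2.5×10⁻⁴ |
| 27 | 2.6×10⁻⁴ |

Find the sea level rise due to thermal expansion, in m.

Layer 1 at 26 °C → α = 2.5×10⁻⁴ K⁻¹
Layer 2 at 14 °C → α = 1.7×10⁻⁴ K⁻¹
Layer 3 at 2 °C → α = 0.97×10⁻⁴ K⁻¹
Layer 1: 260 × 2.5×10⁻⁴ × 0.96 = 0.06240 m
260–530 m: 270 × 1.7×10⁻⁴ × 0.98 = 0.044982 m
530–1090 m: 560 × 0.97×10⁻⁴ × 0.7 = 0.038024 m
Δh = 0.06240 + 0.044982 + 0.038024 = 0.145406 m ≈ 0.145 m

0.145 m of thermosteric rise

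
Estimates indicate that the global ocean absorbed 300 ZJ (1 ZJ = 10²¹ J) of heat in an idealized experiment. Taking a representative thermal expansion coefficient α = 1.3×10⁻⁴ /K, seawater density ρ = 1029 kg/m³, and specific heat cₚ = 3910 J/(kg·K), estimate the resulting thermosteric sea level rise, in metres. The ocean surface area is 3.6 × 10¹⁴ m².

Δh = 0.0269 m

Per unit area: Q = 300×10²¹ / (3.6×10¹⁴) ≈ 8.333×10⁸ J/m²
Δh = αQ/(ρcₚ) = 1.3×10⁻⁴ × 8.333×10⁸ / (1029 × 3910) ≈ 0.026925 m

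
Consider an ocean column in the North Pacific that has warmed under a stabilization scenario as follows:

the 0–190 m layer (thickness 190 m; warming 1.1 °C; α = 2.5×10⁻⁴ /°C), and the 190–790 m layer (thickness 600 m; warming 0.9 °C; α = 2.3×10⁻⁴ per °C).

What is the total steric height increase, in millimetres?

Δh = 176 mm

Layer 1: 190 × 1.1 × 2.5×10⁻⁴ = 0.05225 m
Layer 2: 2.3×10⁻⁴ × 0.9 × 600 = 0.12420 m
Δh = 0.05225 + 0.12420 = 0.17645 m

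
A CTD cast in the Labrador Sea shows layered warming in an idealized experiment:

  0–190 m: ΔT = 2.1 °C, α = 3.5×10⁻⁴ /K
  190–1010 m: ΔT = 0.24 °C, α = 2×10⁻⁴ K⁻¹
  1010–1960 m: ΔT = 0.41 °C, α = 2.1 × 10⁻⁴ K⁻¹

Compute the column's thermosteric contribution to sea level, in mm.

Δh = 261 mm

2.1 × 190 × 3.5×10⁻⁴ = 0.13965 m
Layer 2: 820 × 0.24 × 2×10⁻⁴ = 0.03936 m
Layer 3: 950 × 0.41 × 2.1×10⁻⁴ = 0.081795 m
Δh = 0.13965 + 0.03936 + 0.081795 = 0.260805 m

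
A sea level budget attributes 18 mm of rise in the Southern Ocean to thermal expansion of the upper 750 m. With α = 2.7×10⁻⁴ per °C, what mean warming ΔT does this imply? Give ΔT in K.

ΔT = Δh/(αH) = 0.018 / (2.7×10⁻⁴ × 750) ≈ 0.08889 K

ΔT ≈ 0.0889 K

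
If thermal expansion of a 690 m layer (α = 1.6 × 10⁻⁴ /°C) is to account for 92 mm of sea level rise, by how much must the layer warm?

ΔT ≈ 0.833 °C

ΔT = Δh/(αH) = 0.092 / (1.6×10⁻⁴ × 690) ≈ 0.8333 °C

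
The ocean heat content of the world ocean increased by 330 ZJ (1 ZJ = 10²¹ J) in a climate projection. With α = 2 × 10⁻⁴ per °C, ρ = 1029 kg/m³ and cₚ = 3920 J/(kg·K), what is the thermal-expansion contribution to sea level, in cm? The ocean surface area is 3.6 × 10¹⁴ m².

Per unit area: Q = 330×10²¹ / (3.6×10¹⁴) ≈ 9.167×10⁸ J/m²
Δh = αQ/(ρcₚ) = 2×10⁻⁴ × 9.167×10⁸ / (1029 × 3920) ≈ 0.045452 m

Δh ≈ 4.55 cm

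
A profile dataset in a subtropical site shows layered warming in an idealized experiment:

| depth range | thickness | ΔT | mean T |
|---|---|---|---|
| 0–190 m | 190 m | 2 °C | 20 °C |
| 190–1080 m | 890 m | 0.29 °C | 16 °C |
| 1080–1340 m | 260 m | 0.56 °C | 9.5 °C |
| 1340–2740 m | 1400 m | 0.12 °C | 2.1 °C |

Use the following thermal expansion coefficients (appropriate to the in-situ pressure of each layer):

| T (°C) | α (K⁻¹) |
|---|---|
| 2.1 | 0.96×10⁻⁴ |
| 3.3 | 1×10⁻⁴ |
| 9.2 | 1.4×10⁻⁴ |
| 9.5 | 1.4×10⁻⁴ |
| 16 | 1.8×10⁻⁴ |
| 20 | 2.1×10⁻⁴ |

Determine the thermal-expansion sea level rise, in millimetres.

about 160 mm

Layer 1 at 20 °C → α = 2.1×10⁻⁴ K⁻¹
Layer 2 at 16 °C → α = 1.8×10⁻⁴ K⁻¹
Layer 3 at 9.5 °C → α = 1.4×10⁻⁴ K⁻¹
Layer 4 at 2.1 °C → α = 0.96×10⁻⁴ K⁻¹
Layer 1: 2 × 2.1×10⁻⁴ × 190 = 0.07980 m
190–1080 m: 0.29 × 890 × 1.8×10⁻⁴ = 0.046458 m
1.4×10⁻⁴ × 0.56 × 260 = 0.020384 m
1340–2740 m: 1400 × 0.12 × 0.96×10⁻⁴ = 0.016128 m
Δh = 0.07980 + 0.046458 + 0.020384 + 0.016128 = 0.16277 m ≈ 160 mm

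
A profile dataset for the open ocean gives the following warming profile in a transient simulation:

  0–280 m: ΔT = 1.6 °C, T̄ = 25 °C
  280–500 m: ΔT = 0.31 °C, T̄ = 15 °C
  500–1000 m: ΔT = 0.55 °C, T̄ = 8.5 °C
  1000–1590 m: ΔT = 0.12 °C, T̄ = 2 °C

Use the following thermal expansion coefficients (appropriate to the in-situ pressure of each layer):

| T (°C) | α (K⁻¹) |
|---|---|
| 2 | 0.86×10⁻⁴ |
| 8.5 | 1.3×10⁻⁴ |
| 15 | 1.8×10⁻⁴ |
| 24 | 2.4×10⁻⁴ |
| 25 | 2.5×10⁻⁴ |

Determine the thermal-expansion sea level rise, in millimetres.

Layer 1 at 25 °C → α = 2.5×10⁻⁴ K⁻¹
Layer 2 at 15 °C → α = 1.8×10⁻⁴ K⁻¹
Layer 3 at 8.5 °C → α = 1.3×10⁻⁴ K⁻¹
Layer 4 at 2 °C → α = 0.86×10⁻⁴ K⁻¹
0–280 m: 1.6 × 2.5×10⁻⁴ × 280 = 0.11200 m
280–500 m: 220 × 0.31 × 1.8×10⁻⁴ = 0.012276 m
1.3×10⁻⁴ × 0.55 × 500 = 0.03575 m
Layer 4: 590 × 0.12 × 0.86×10⁻⁴ = 0.0060888 m
Δh = 0.11200 + 0.012276 + 0.03575 + 0.0060888 = 0.1661148 m ≈ 166 mm

Δh = 166 mm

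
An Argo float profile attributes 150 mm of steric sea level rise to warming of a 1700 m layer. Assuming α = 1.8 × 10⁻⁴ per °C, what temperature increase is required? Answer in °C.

about 0.49 °C

ΔT = Δh/(αH) = 0.15 / (1.8×10⁻⁴ × 1700) ≈ 0.4902 °C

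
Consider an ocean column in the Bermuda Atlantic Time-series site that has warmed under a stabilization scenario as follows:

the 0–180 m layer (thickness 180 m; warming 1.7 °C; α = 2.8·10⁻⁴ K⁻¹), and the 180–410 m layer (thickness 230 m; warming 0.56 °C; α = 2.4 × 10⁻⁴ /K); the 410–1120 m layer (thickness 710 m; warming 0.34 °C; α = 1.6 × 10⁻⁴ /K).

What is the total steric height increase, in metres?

Δh = 0.155 m

0–180 m: 1.7 × 2.8×10⁻⁴ × 180 = 0.08568 m
180–410 m: 2.4×10⁻⁴ × 0.56 × 230 = 0.030912 m
Layer 3: 0.34 × 710 × 1.6×10⁻⁴ = 0.038624 m
Δh = 0.08568 + 0.030912 + 0.038624 = 0.155216 m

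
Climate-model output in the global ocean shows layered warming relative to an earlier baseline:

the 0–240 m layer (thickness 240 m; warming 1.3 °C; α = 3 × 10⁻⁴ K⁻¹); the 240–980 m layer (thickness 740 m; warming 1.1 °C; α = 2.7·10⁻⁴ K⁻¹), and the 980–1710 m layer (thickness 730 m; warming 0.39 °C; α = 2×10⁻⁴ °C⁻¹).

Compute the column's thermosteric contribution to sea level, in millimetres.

3×10⁻⁴ × 1.3 × 240 = 0.09360 m
740 × 1.1 × 2.7×10⁻⁴ = 0.21978 m
Layer 3: 730 × 0.39 × 2×10⁻⁴ = 0.05694 m
Δh = 0.09360 + 0.21978 + 0.05694 = 0.37032 m

370 mm of thermosteric rise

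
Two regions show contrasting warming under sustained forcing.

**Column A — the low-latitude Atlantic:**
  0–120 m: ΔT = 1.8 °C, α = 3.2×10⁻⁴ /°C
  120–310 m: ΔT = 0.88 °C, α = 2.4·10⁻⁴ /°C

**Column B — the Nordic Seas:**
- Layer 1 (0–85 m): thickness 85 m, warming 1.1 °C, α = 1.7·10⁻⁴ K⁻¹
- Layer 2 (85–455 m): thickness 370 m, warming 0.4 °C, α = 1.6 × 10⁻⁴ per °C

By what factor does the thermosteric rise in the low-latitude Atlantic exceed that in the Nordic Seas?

2.8

A Layer 1: 1.8 × 3.2×10⁻⁴ × 120 = 0.06912 m
A Layer 2: 0.88 × 2.4×10⁻⁴ × 190 = 0.040128 m
A total: 0.109248 m
B Layer 1: 1.7×10⁻⁴ × 85 × 1.1 = 0.015895 m
B 85–455 m: 1.6×10⁻⁴ × 370 × 0.4 = 0.02368 m
B total: 0.039575 m
Ratio: 0.109248 / 0.039575 ≈ 2.761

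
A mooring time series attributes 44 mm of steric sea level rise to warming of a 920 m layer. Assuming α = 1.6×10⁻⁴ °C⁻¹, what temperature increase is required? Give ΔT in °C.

ΔT = Δh/(αH) = 0.044 / (1.6×10⁻⁴ × 920) ≈ 0.2989 °C

about 0.299 °C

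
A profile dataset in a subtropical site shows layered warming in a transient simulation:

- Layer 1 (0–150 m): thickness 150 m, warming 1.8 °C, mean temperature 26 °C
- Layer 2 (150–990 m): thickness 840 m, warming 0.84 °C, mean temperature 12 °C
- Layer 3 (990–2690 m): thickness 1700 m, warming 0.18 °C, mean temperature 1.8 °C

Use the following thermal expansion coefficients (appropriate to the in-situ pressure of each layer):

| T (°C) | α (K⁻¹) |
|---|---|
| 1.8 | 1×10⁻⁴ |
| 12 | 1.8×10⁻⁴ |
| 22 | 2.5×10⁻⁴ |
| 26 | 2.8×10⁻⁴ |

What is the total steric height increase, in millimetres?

Δh = 230 mm

Layer 1 at 26 °C → α = 2.8×10⁻⁴ K⁻¹
Layer 2 at 12 °C → α = 1.8×10⁻⁴ K⁻¹
Layer 3 at 1.8 °C → α = 1×10⁻⁴ K⁻¹
0–150 m: 150 × 2.8×10⁻⁴ × 1.8 = 0.07560 m
840 × 1.8×10⁻⁴ × 0.84 = 0.127008 m
990–2690 m: 1700 × 1×10⁻⁴ × 0.18 = 0.03060 m
Δh = 0.07560 + 0.127008 + 0.03060 = 0.233208 m ≈ 230 mm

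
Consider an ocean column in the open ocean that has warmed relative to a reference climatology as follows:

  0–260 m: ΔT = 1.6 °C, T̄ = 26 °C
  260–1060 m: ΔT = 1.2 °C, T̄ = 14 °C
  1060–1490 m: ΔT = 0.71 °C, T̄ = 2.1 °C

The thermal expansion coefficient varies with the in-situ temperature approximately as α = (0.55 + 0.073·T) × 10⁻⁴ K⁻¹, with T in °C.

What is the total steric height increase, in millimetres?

Δh ≈ 274 mm

Layer 1: α = (0.55 + 0.073×26)×10⁻⁴ = 2.448×10⁻⁴ K⁻¹
Layer 2: α = (0.55 + 0.073×14)×10⁻⁴ = 1.572×10⁻⁴ K⁻¹
Layer 3: α = (0.55 + 0.073×2.1)×10⁻⁴ = 0.7033×10⁻⁴ K⁻¹
1.6 × 260 × 2.448×10⁻⁴ = 0.1018368 m
Layer 2: 1.572×10⁻⁴ × 1.2 × 800 = 0.150912 m
1060–1490 m: 430 × 0.7033×10⁻⁴ × 0.71 = 0.021471749 m
Δh = 0.1018368 + 0.150912 + 0.021471749 = 0.274220549 m ≈ 274 mm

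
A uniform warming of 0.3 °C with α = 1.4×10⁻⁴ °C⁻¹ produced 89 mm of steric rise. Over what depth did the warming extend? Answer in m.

about 2100 m

H = Δh/(αΔT) = 0.089 / (1.4×10⁻⁴ × 0.3) ≈ 2119 m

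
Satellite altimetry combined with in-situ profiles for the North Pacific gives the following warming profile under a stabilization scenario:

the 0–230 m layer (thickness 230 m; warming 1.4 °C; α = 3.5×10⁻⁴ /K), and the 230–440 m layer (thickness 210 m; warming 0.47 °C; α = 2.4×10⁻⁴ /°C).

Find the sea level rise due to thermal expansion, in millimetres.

3.5×10⁻⁴ × 1.4 × 230 = 0.11270 m
2.4×10⁻⁴ × 210 × 0.47 = 0.023688 m
Δh = 0.11270 + 0.023688 = 0.136388 m ≈ 140 mm

140 mm of thermosteric rise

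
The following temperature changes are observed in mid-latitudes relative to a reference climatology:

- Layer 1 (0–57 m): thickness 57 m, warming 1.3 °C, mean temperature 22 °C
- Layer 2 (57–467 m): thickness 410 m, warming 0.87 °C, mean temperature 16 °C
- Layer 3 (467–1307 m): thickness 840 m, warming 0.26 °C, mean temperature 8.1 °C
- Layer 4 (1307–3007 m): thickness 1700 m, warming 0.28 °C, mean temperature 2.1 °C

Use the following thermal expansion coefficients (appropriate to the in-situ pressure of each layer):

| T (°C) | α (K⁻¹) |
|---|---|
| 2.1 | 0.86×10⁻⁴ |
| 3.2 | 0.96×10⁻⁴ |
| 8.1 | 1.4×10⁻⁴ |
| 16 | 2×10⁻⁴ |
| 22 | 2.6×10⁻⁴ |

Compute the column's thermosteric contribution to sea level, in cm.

16.2 cm

Layer 1 at 22 °C → α = 2.6×10⁻⁴ K⁻¹
Layer 2 at 16 °C → α = 2×10⁻⁴ K⁻¹
Layer 3 at 8.1 °C → α = 1.4×10⁻⁴ K⁻¹
Layer 4 at 2.1 °C → α = 0.86×10⁻⁴ K⁻¹
2.6×10⁻⁴ × 57 × 1.3 = 0.019266 m
410 × 2×10⁻⁴ × 0.87 = 0.07134 m
Layer 3: 1.4×10⁻⁴ × 0.26 × 840 = 0.030576 m
1307–3007 m: 0.28 × 1700 × 0.86×10⁻⁴ = 0.040936 m
Δh = 0.019266 + 0.07134 + 0.030576 + 0.040936 = 0.162118 m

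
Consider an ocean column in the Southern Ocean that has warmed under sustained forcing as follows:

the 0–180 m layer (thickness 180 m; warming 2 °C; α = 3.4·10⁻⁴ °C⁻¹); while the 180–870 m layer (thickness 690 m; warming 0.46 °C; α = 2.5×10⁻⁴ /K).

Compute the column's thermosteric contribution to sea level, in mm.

0–180 m: 3.4×10⁻⁴ × 2 × 180 = 0.12240 m
Layer 2: 2.5×10⁻⁴ × 0.46 × 690 = 0.07935 m
Δh = 0.12240 + 0.07935 = 0.20175 m ≈ 200 mm

200 mm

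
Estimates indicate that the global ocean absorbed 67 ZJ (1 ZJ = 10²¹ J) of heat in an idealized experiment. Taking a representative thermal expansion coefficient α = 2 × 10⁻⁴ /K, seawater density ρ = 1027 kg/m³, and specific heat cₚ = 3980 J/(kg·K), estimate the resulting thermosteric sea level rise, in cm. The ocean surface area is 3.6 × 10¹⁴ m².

0.91 cm

Per unit area: Q = 67×10²¹ / (3.6×10¹⁴) ≈ 1.861×10⁸ J/m²
Δh = αQ/(ρcₚ) = 2×10⁻⁴ × 1.861×10⁸ / (1027 × 3980) ≈ 0.0091059 m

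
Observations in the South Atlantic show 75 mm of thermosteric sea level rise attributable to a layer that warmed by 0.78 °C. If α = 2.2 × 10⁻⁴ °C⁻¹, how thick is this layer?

H = Δh/(αΔT) = 0.075 / (2.2×10⁻⁴ × 0.78) ≈ 437.1 m

437 m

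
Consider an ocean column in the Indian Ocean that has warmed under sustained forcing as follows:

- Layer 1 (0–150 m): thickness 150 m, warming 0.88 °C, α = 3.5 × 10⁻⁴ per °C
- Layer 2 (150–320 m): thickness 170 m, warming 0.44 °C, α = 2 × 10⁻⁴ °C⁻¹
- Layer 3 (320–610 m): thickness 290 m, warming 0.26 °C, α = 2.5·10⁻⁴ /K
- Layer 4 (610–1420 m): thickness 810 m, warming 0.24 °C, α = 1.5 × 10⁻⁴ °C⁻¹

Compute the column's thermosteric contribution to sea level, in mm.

3.5×10⁻⁴ × 150 × 0.88 = 0.04620 m
150–320 m: 0.44 × 2×10⁻⁴ × 170 = 0.01496 m
320–610 m: 2.5×10⁻⁴ × 290 × 0.26 = 0.01885 m
610–1420 m: 810 × 1.5×10⁻⁴ × 0.24 = 0.02916 m
Δh = 0.04620 + 0.01496 + 0.01885 + 0.02916 = 0.10917 m

Δh ≈ 109 mm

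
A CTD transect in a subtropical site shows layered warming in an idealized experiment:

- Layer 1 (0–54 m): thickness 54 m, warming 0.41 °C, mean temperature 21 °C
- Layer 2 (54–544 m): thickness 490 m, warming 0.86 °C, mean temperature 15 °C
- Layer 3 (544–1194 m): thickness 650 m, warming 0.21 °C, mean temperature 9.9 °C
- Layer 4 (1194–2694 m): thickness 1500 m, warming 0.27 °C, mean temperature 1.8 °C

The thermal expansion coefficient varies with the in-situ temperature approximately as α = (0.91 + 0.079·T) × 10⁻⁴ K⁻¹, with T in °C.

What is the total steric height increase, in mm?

Δh ≈ 160 mm

Layer 1: α = (0.91 + 0.079×21)×10⁻⁴ = 2.569×10⁻⁴ K⁻¹
Layer 2: α = (0.91 + 0.079×15)×10⁻⁴ = 2.095×10⁻⁴ K⁻¹
Layer 3: α = (0.91 + 0.079×9.9)×10⁻⁴ = 1.6921×10⁻⁴ K⁻¹
Layer 4: α = (0.91 + 0.079×1.8)×10⁻⁴ = 1.0522×10⁻⁴ K⁻¹
2.569×10⁻⁴ × 0.41 × 54 = 0.005687766 m
54–544 m: 2.095×10⁻⁴ × 0.86 × 490 = 0.0882833 m
544–1194 m: 1.6921×10⁻⁴ × 0.21 × 650 = 0.023097165 m
Layer 4: 0.27 × 1.0522×10⁻⁴ × 1500 = 0.0426141 m
Δh = 0.005687766 + 0.0882833 + 0.023097165 + 0.0426141 = 0.159682331 m ≈ 160 mm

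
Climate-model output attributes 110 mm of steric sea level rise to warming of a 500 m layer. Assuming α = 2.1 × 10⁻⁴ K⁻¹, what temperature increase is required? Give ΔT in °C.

ΔT ≈ 1.05 °C

ΔT = Δh/(αH) = 0.11 / (2.1×10⁻⁴ × 500) ≈ 1.048 °C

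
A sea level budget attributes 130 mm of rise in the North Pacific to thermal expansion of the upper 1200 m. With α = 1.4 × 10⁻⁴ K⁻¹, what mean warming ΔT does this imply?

ΔT = Δh/(αH) = 0.13 / (1.4×10⁻⁴ × 1200) ≈ 0.7738 K

ΔT ≈ 0.774 K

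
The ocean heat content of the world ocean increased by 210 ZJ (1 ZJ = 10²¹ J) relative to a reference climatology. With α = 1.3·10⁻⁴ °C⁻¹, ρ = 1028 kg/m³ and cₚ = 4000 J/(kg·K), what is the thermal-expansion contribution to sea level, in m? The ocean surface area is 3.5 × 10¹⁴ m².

Per unit area: Q = 210×10²¹ / (3.5×10¹⁴) = 6×10⁸ J/m²
Δh = αQ/(ρcₚ) = 1.3×10⁻⁴ × 6×10⁸ / (1028 × 4000) ≈ 0.018969 m

Δh ≈ 0.019 m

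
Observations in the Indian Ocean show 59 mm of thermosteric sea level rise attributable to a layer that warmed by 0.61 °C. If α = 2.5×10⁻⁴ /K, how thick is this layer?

about 387 m

H = Δh/(αΔT) = 0.059 / (2.5×10⁻⁴ × 0.61) ≈ 386.9 m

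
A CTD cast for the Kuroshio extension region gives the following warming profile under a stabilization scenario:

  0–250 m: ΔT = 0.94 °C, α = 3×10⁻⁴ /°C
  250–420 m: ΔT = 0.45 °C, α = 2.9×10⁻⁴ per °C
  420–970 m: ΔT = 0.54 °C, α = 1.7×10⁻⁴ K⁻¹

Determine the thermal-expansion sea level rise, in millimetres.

3×10⁻⁴ × 0.94 × 250 = 0.07050 m
250–420 m: 170 × 2.9×10⁻⁴ × 0.45 = 0.022185 m
420–970 m: 0.54 × 1.7×10⁻⁴ × 550 = 0.05049 m
Δh = 0.07050 + 0.022185 + 0.05049 = 0.143175 m

140 mm of thermosteric rise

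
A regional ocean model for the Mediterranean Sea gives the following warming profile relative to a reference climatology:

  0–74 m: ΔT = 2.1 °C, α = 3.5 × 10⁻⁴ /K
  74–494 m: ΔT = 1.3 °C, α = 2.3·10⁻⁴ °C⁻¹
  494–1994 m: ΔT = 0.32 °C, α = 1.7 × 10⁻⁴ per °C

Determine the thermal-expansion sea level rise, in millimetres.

Layer 1: 74 × 3.5×10⁻⁴ × 2.1 = 0.05439 m
74–494 m: 1.3 × 2.3×10⁻⁴ × 420 = 0.12558 m
0.32 × 1.7×10⁻⁴ × 1500 = 0.08160 m
Δh = 0.05439 + 0.12558 + 0.08160 = 0.26157 m ≈ 260 mm

Δh ≈ 260 mm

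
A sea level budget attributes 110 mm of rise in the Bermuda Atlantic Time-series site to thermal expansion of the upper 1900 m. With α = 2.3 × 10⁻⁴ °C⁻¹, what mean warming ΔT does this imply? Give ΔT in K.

ΔT = Δh/(αH) = 0.11 / (2.3×10⁻⁴ × 1900) ≈ 0.2517 K

0.252 K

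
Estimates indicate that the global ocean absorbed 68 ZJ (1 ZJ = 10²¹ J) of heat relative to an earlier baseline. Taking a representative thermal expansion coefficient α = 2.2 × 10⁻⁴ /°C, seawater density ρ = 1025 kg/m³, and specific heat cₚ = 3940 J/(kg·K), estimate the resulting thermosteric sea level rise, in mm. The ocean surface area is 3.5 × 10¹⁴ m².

Per unit area: Q = 68×10²¹ / (3.5×10¹⁴) ≈ 1.943×10⁸ J/m²
Δh = αQ/(ρcₚ) = 2.2×10⁻⁴ × 1.943×10⁸ / (1025 × 3940) ≈ 0.010585 m

Δh ≈ 10.6 mm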